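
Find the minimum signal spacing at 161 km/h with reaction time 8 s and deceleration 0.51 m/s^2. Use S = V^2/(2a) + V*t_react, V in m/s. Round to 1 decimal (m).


V = 161 / 3.6 = 44.7222 m/s
Braking distance = 44.7222^2 / (2*0.51) = 1960.86 m
Sighting distance = 44.7222 * 8 = 357.7778 m
S = 1960.86 + 357.7778 = 2318.6 m

2318.6


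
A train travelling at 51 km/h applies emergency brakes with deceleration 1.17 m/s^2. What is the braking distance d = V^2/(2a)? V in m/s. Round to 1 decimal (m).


Convert speed: V = 51 / 3.6 = 14.1667 m/s
V^2 = 200.6944
d = 200.6944 / (2 * 1.17)
d = 200.6944 / 2.34
d = 85.8 m

85.8


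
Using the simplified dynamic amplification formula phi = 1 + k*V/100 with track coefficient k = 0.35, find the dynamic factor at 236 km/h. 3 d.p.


phi = 1 + k * V / 100
phi = 1 + 0.35 * 236 / 100
phi = 1 + 0.826
phi = 1.826

1.826


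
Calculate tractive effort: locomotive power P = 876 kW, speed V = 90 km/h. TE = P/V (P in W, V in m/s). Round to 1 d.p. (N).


Convert: P = 876 kW = 876000 W
V = 90 / 3.6 = 25.0 m/s
TE = 876000 / 25.0
TE = 35040.0 N

35040.0


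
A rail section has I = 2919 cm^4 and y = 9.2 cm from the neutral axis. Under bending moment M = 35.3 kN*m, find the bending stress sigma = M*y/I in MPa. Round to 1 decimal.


Convert units:
M = 35.3 kN*m = 35300000 N*mm
y = 9.2 cm = 92 mm
I = 2919 cm^4 = 29190000 mm^4
sigma = 35300000 * 92 / 29190000
sigma = 111.3 MPa

111.3


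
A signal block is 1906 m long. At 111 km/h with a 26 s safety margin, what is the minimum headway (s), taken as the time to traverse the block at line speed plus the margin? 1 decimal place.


V = 111 / 3.6 = 30.8333 m/s
Block traversal time = 1906 / 30.8333 = 61.8162 s
Headway = 61.8162 + 26
Headway = 87.8 s

87.8


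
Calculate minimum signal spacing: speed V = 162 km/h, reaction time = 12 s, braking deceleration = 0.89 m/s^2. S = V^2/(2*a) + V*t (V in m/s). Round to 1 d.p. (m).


V = 162 / 3.6 = 45.0 m/s
Braking distance = 45.0^2 / (2*0.89) = 1137.6404 m
Sighting distance = 45.0 * 12 = 540.0 m
S = 1137.6404 + 540.0 = 1677.6 m

1677.6


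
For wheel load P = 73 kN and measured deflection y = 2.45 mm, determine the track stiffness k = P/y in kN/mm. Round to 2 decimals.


Track stiffness k = P / y
k = 73 / 2.45
k = 29.80 kN/mm

29.80


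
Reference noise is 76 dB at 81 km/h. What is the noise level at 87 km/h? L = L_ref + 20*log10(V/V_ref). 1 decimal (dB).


V/V_ref = 87 / 81 = 1.074074
log10(1.074074) = 0.031034
20 * 0.031034 = 0.6207
L = 76 + 0.6207 = 76.6 dB

76.6


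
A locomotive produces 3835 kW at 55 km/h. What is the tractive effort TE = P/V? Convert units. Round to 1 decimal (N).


Convert: P = 3835 kW = 3835000 W
V = 55 / 3.6 = 15.2778 m/s
TE = 3835000 / 15.2778
TE = 251018.2 N

251018.2


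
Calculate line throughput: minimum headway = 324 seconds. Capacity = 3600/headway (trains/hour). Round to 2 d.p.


Capacity = 3600 / headway
Capacity = 3600 / 324
Capacity = 11.11 trains/hour

11.11


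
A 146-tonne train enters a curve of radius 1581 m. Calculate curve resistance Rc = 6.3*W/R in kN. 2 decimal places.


Rc = 6.3 * W / R
Rc = 6.3 * 146 / 1581
Rc = 919.8 / 1581
Rc = 0.58 kN

0.58


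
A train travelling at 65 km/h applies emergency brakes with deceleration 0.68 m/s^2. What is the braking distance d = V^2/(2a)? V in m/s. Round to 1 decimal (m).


Convert speed: V = 65 / 3.6 = 18.0556 m/s
V^2 = 326.0031
d = 326.0031 / (2 * 0.68)
d = 326.0031 / 1.36
d = 239.7 m

239.7


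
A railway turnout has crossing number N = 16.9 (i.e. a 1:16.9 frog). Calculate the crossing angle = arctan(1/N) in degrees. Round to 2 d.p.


1/N = 1/16.9 = 0.059172
angle = arctan(0.059172) = 0.059103 rad
angle = 0.059103 * 180/pi = 3.39 degrees

3.39


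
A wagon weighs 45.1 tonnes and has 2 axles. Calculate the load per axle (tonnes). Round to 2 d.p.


Load per axle = total weight / number of axles
Load = 45.1 / 2
Load = 22.55 tonnes

22.55


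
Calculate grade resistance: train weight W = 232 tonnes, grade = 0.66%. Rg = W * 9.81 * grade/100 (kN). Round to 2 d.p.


Rg = W * 9.81 * grade / 100
Rg = 232 * 9.81 * 0.66 / 100
Rg = 2275.92 * 0.0066
Rg = 15.02 kN

15.02


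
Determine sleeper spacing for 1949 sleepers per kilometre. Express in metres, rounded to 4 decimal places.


Spacing = 1000 m / number of sleepers
Spacing = 1000 / 1949
Spacing = 0.5131 m

0.5131


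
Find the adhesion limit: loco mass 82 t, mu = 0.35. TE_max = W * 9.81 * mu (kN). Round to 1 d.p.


TE_max = W * g * mu
TE_max = 82 * 9.81 * 0.35
TE_max = 804.42 * 0.35
TE_max = 281.5 kN

281.5


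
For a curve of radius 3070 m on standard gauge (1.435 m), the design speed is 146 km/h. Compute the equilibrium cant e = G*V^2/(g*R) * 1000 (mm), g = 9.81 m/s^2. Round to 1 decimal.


Convert speed: V = 146 / 3.6 = 40.5556 m/s
Apply formula: e = 1.435 * 40.5556^2 / (9.81 * 3070)
e = 1.435 * 1644.7531 / 30116.7
e = 0.078369 m = 78.4 mm

78.4


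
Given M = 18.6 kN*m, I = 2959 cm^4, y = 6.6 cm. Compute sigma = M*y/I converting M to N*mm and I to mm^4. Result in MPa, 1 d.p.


Convert units:
M = 18.6 kN*m = 18600000 N*mm
y = 6.6 cm = 66 mm
I = 2959 cm^4 = 29590000 mm^4
sigma = 18600000 * 66 / 29590000
sigma = 41.5 MPa

41.5


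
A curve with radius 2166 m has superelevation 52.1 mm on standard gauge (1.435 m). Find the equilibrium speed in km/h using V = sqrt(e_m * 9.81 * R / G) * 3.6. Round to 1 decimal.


Convert cant: e = 52.1 mm = 0.0521 m
V_ms = sqrt(0.0521 * 9.81 * 2166 / 1.435)
V_ms = sqrt(771.459767) = 27.7752 m/s
V = 27.7752 * 3.6 = 100.0 km/h

100.0


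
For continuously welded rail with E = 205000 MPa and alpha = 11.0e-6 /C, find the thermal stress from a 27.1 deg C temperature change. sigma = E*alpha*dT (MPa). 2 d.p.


sigma = E * alpha * dT
sigma = 205000 * 11.0e-6 * 27.1
sigma = 2.255 * 27.1
sigma = 61.11 MPa

61.11


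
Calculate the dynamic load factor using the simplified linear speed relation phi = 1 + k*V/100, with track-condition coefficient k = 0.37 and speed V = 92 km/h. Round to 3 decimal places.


phi = 1 + k * V / 100
phi = 1 + 0.37 * 92 / 100
phi = 1 + 0.3404
phi = 1.340

1.340


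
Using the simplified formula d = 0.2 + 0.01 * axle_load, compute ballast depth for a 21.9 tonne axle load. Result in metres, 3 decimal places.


d = 0.2 + 0.01 * 21.9
d = 0.2 + 0.219
d = 0.419 m

0.419


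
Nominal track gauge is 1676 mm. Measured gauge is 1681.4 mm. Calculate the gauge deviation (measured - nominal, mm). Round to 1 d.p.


Deviation = measured - nominal
Deviation = 1681.4 - 1676
Deviation = 5.4 mm

5.4


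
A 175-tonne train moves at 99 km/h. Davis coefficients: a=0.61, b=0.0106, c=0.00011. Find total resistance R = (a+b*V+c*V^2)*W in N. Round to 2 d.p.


b*V = 0.0106 * 99 = 1.0494
c*V^2 = 0.00011 * 9801 = 1.07811
R_per_t = 0.61 + 1.0494 + 1.07811 = 2.73751 N/t
R_total = 2.73751 * 175 = 479.06 N

479.06


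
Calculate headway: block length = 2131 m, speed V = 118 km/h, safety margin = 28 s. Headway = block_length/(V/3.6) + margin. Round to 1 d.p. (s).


V = 118 / 3.6 = 32.7778 m/s
Block traversal time = 2131 / 32.7778 = 65.0136 s
Headway = 65.0136 + 28
Headway = 93.0 s

93.0


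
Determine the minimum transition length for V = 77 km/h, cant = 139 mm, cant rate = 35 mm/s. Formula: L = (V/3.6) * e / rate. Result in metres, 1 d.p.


Convert speed: V = 77 / 3.6 = 21.3889 m/s
L = 21.3889 * 139 / 35
L = 2973.0556 / 35
L = 84.9 m

84.9


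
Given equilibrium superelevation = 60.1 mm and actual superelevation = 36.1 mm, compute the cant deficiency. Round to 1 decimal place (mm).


Cant deficiency = equilibrium cant - actual cant
CD = 60.1 - 36.1
CD = 24.0 mm

24.0


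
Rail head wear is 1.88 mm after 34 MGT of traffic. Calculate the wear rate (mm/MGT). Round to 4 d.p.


Wear rate = total wear / cumulative tonnage
Rate = 1.88 / 34
Rate = 0.0553 mm/MGT

0.0553


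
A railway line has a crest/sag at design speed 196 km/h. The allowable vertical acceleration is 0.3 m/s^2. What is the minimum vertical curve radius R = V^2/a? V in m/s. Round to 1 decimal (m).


Convert speed: V = 196 / 3.6 = 54.4444 m/s
V^2 = 2964.1975 m^2/s^2
R_v = 2964.1975 / 0.3
R_v = 9880.7 m

9880.7


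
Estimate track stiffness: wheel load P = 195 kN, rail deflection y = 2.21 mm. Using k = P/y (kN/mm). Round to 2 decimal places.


Track stiffness k = P / y
k = 195 / 2.21
k = 88.24 kN/mm

88.24


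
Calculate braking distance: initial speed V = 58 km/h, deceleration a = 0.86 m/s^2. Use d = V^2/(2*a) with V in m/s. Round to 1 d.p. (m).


Convert speed: V = 58 / 3.6 = 16.1111 m/s
V^2 = 259.5679
d = 259.5679 / (2 * 0.86)
d = 259.5679 / 1.72
d = 150.9 m

150.9


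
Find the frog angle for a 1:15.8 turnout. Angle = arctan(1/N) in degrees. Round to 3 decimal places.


1/N = 1/15.8 = 0.063291
angle = arctan(0.063291) = 0.063207 rad
angle = 0.063207 * 180/pi = 3.621 degrees

3.621


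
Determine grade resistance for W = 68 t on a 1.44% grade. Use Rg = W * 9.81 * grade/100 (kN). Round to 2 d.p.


Rg = W * 9.81 * grade / 100
Rg = 68 * 9.81 * 1.44 / 100
Rg = 667.08 * 0.0144
Rg = 9.61 kN

9.61


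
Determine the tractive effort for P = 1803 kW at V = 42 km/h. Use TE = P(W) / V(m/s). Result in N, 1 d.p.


Convert: P = 1803 kW = 1803000 W
V = 42 / 3.6 = 11.6667 m/s
TE = 1803000 / 11.6667
TE = 154542.9 N

154542.9


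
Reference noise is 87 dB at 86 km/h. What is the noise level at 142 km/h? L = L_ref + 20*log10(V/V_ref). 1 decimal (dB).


V/V_ref = 142 / 86 = 1.651163
log10(1.651163) = 0.21779
20 * 0.21779 = 4.3558
L = 87 + 4.3558 = 91.4 dB

91.4


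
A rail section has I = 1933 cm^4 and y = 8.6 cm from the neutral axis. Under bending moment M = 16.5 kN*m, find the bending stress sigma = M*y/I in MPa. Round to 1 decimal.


Convert units:
M = 16.5 kN*m = 16500000 N*mm
y = 8.6 cm = 86 mm
I = 1933 cm^4 = 19330000 mm^4
sigma = 16500000 * 86 / 19330000
sigma = 73.4 MPa

73.4


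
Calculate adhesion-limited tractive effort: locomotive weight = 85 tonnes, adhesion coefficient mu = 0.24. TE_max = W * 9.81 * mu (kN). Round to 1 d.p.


TE_max = W * g * mu
TE_max = 85 * 9.81 * 0.24
TE_max = 833.85 * 0.24
TE_max = 200.1 kN

200.1


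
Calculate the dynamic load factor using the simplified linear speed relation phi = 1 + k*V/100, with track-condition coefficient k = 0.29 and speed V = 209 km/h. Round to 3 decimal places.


phi = 1 + k * V / 100
phi = 1 + 0.29 * 209 / 100
phi = 1 + 0.6061
phi = 1.606

1.606


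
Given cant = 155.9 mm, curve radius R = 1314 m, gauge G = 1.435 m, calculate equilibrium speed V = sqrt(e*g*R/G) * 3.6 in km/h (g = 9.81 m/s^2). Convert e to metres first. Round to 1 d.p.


Convert cant: e = 155.9 mm = 0.1559 m
V_ms = sqrt(0.1559 * 9.81 * 1314 / 1.435)
V_ms = sqrt(1400.42091) = 37.4222 m/s
V = 37.4222 * 3.6 = 134.7 km/h

134.7


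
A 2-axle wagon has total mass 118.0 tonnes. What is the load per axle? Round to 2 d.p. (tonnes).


Load per axle = total weight / number of axles
Load = 118.0 / 2
Load = 59.00 tonnes

59.00


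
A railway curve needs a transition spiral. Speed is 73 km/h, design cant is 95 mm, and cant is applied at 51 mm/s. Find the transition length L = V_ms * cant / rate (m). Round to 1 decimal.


Convert speed: V = 73 / 3.6 = 20.2778 m/s
L = 20.2778 * 95 / 51
L = 1926.3889 / 51
L = 37.8 m

37.8


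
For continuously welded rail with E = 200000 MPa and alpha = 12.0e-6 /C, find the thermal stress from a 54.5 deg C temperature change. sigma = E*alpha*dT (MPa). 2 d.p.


sigma = E * alpha * dT
sigma = 200000 * 12.0e-6 * 54.5
sigma = 2.4 * 54.5
sigma = 130.80 MPa

130.80


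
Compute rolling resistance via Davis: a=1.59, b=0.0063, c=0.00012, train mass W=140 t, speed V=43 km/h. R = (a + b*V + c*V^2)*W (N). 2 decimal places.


b*V = 0.0063 * 43 = 0.2709
c*V^2 = 0.00012 * 1849 = 0.22188
R_per_t = 1.59 + 0.2709 + 0.22188 = 2.08278 N/t
R_total = 2.08278 * 140 = 291.59 N

291.59


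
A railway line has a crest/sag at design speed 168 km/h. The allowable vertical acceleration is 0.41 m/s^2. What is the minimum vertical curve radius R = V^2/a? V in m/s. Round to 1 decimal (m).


Convert speed: V = 168 / 3.6 = 46.6667 m/s
V^2 = 2177.7778 m^2/s^2
R_v = 2177.7778 / 0.41
R_v = 5311.7 m

5311.7


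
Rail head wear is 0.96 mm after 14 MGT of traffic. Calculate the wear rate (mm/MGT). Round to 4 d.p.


Wear rate = total wear / cumulative tonnage
Rate = 0.96 / 14
Rate = 0.0686 mm/MGT

0.0686


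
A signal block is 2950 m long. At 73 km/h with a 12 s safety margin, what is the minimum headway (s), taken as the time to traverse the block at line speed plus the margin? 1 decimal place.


V = 73 / 3.6 = 20.2778 m/s
Block traversal time = 2950 / 20.2778 = 145.4795 s
Headway = 145.4795 + 12
Headway = 157.5 s

157.5


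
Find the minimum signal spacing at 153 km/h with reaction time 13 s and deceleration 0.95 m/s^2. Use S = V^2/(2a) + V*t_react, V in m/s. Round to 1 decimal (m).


V = 153 / 3.6 = 42.5 m/s
Braking distance = 42.5^2 / (2*0.95) = 950.6579 m
Sighting distance = 42.5 * 13 = 552.5 m
S = 950.6579 + 552.5 = 1503.2 m

1503.2


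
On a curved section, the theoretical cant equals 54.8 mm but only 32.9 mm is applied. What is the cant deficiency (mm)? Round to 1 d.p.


Cant deficiency = equilibrium cant - actual cant
CD = 54.8 - 32.9
CD = 21.9 mm

21.9


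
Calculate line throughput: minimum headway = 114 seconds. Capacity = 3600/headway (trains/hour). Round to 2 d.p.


Capacity = 3600 / headway
Capacity = 3600 / 114
Capacity = 31.58 trains/hour

31.58


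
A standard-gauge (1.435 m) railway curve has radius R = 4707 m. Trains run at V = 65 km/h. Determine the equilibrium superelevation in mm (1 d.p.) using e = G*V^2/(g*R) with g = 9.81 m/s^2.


Convert speed: V = 65 / 3.6 = 18.0556 m/s
Apply formula: e = 1.435 * 18.0556^2 / (9.81 * 4707)
e = 1.435 * 326.0031 / 46175.67
e = 0.010131 m = 10.1 mm

10.1


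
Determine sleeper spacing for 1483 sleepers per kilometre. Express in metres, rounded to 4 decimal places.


Spacing = 1000 m / number of sleepers
Spacing = 1000 / 1483
Spacing = 0.6743 m

0.6743


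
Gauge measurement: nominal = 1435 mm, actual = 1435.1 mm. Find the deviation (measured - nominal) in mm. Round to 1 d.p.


Deviation = measured - nominal
Deviation = 1435.1 - 1435
Deviation = 0.1 mm

0.1


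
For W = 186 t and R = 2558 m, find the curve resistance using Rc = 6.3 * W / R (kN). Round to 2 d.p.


Rc = 6.3 * W / R
Rc = 6.3 * 186 / 2558
Rc = 1171.8 / 2558
Rc = 0.46 kN

0.46


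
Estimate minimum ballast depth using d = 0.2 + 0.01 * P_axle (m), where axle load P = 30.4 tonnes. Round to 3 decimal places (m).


d = 0.2 + 0.01 * 30.4
d = 0.2 + 0.304
d = 0.504 m

0.504


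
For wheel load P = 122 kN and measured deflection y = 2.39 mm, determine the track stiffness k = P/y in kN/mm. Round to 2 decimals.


Track stiffness k = P / y
k = 122 / 2.39
k = 51.05 kN/mm

51.05


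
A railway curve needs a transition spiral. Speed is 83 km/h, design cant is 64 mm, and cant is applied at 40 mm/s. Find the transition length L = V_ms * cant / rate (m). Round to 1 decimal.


Convert speed: V = 83 / 3.6 = 23.0556 m/s
L = 23.0556 * 64 / 40
L = 1475.5556 / 40
L = 36.9 m

36.9


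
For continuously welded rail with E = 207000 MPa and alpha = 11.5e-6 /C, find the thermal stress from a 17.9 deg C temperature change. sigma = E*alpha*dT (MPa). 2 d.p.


sigma = E * alpha * dT
sigma = 207000 * 11.5e-6 * 17.9
sigma = 2.3805 * 17.9
sigma = 42.61 MPa

42.61


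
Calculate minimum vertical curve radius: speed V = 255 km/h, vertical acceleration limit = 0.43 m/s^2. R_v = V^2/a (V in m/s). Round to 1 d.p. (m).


Convert speed: V = 255 / 3.6 = 70.8333 m/s
V^2 = 5017.3611 m^2/s^2
R_v = 5017.3611 / 0.43
R_v = 11668.3 m

11668.3


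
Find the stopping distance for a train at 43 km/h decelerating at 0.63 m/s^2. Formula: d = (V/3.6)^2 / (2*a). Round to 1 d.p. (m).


Convert speed: V = 43 / 3.6 = 11.9444 m/s
V^2 = 142.6698
d = 142.6698 / (2 * 0.63)
d = 142.6698 / 1.26
d = 113.2 m

113.2


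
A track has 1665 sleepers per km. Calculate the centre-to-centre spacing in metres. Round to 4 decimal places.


Spacing = 1000 m / number of sleepers
Spacing = 1000 / 1665
Spacing = 0.6006 m

0.6006


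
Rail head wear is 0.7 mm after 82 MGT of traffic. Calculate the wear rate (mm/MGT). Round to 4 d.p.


Wear rate = total wear / cumulative tonnage
Rate = 0.7 / 82
Rate = 0.0085 mm/MGT

0.0085


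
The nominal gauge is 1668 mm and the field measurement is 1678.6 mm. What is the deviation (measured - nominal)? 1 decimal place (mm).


Deviation = measured - nominal
Deviation = 1678.6 - 1668
Deviation = 10.6 mm

10.6


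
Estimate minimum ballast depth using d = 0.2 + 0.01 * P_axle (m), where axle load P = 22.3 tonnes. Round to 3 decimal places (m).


d = 0.2 + 0.01 * 22.3
d = 0.2 + 0.223
d = 0.423 m

0.423


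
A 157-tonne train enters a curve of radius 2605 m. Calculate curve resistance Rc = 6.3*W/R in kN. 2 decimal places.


Rc = 6.3 * W / R
Rc = 6.3 * 157 / 2605
Rc = 989.1 / 2605
Rc = 0.38 kN

0.38


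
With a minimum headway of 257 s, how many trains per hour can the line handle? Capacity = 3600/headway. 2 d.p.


Capacity = 3600 / headway
Capacity = 3600 / 257
Capacity = 14.01 trains/hour

14.01


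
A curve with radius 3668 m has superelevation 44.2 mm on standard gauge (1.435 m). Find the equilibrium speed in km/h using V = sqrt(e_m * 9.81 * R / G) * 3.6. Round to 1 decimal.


Convert cant: e = 44.2 mm = 0.0442 m
V_ms = sqrt(0.0442 * 9.81 * 3668 / 1.435)
V_ms = sqrt(1108.329015) = 33.2916 m/s
V = 33.2916 * 3.6 = 119.8 km/h

119.8


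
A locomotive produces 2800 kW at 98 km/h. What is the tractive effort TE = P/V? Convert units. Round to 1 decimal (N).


Convert: P = 2800 kW = 2800000 W
V = 98 / 3.6 = 27.2222 m/s
TE = 2800000 / 27.2222
TE = 102857.1 N

102857.1


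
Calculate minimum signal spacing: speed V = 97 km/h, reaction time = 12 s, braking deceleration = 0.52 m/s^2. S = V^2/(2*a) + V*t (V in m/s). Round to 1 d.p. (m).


V = 97 / 3.6 = 26.9444 m/s
Braking distance = 26.9444^2 / (2*0.52) = 698.0799 m
Sighting distance = 26.9444 * 12 = 323.3333 m
S = 698.0799 + 323.3333 = 1021.4 m

1021.4


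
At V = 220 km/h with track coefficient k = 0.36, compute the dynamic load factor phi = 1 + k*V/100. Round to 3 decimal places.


phi = 1 + k * V / 100
phi = 1 + 0.36 * 220 / 100
phi = 1 + 0.792
phi = 1.792

1.792


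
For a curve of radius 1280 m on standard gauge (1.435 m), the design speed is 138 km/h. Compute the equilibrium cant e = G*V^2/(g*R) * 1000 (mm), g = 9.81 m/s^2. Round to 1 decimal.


Convert speed: V = 138 / 3.6 = 38.3333 m/s
Apply formula: e = 1.435 * 38.3333^2 / (9.81 * 1280)
e = 1.435 * 1469.4444 / 12556.8
e = 0.167929 m = 167.9 mm

167.9


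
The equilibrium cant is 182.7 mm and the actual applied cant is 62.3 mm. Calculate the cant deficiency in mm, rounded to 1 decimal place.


Cant deficiency = equilibrium cant - actual cant
CD = 182.7 - 62.3
CD = 120.4 mm

120.4


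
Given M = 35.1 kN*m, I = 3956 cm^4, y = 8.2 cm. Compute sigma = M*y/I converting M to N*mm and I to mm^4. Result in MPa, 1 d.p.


Convert units:
M = 35.1 kN*m = 35100000 N*mm
y = 8.2 cm = 82 mm
I = 3956 cm^4 = 39560000 mm^4
sigma = 35100000 * 82 / 39560000
sigma = 72.8 MPa

72.8


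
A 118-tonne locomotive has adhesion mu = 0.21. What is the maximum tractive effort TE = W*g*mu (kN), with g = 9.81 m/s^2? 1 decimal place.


TE_max = W * g * mu
TE_max = 118 * 9.81 * 0.21
TE_max = 1157.58 * 0.21
TE_max = 243.1 kN

243.1


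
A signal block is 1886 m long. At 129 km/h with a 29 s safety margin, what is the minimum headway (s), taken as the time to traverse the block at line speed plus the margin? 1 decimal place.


V = 129 / 3.6 = 35.8333 m/s
Block traversal time = 1886 / 35.8333 = 52.6326 s
Headway = 52.6326 + 29
Headway = 81.6 s

81.6


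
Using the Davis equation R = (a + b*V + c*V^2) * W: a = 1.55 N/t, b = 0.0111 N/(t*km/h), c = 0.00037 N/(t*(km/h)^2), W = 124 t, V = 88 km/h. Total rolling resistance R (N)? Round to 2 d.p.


b*V = 0.0111 * 88 = 0.9768
c*V^2 = 0.00037 * 7744 = 2.86528
R_per_t = 1.55 + 0.9768 + 2.86528 = 5.39208 N/t
R_total = 5.39208 * 124 = 668.62 N

668.62


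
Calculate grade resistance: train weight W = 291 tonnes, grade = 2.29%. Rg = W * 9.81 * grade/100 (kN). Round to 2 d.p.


Rg = W * 9.81 * grade / 100
Rg = 291 * 9.81 * 2.29 / 100
Rg = 2854.71 * 0.0229
Rg = 65.37 kN

65.37


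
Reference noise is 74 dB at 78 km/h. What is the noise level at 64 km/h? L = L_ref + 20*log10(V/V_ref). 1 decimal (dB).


V/V_ref = 64 / 78 = 0.820513
log10(0.820513) = -0.085915
20 * -0.085915 = -1.7183
L = 74 + -1.7183 = 72.3 dB

72.3


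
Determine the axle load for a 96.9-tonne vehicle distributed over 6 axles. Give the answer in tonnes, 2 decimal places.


Load per axle = total weight / number of axles
Load = 96.9 / 6
Load = 16.15 tonnes

16.15


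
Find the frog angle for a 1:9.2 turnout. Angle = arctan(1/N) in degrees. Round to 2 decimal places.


1/N = 1/9.2 = 0.108696
angle = arctan(0.108696) = 0.108271 rad
angle = 0.108271 * 180/pi = 6.20 degrees

6.20


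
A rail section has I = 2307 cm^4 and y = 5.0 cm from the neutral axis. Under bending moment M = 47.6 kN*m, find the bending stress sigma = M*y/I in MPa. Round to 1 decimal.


Convert units:
M = 47.6 kN*m = 47600000 N*mm
y = 5.0 cm = 50 mm
I = 2307 cm^4 = 23070000 mm^4
sigma = 47600000 * 50 / 23070000
sigma = 103.2 MPa

103.2


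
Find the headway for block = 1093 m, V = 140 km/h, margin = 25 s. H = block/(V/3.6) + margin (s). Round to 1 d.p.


V = 140 / 3.6 = 38.8889 m/s
Block traversal time = 1093 / 38.8889 = 28.1057 s
Headway = 28.1057 + 25
Headway = 53.1 s

53.1


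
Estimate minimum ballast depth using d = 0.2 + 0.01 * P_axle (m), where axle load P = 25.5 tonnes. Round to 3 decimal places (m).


d = 0.2 + 0.01 * 25.5
d = 0.2 + 0.255
d = 0.455 m

0.455


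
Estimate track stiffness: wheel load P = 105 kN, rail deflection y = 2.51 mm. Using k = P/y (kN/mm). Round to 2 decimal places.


Track stiffness k = P / y
k = 105 / 2.51
k = 41.83 kN/mm

41.83


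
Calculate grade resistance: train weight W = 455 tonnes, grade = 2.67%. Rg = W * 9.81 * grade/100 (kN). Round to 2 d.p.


Rg = W * 9.81 * grade / 100
Rg = 455 * 9.81 * 2.67 / 100
Rg = 4463.55 * 0.0267
Rg = 119.18 kN

119.18


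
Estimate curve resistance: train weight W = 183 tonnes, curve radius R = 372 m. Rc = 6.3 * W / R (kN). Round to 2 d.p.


Rc = 6.3 * W / R
Rc = 6.3 * 183 / 372
Rc = 1152.9 / 372
Rc = 3.10 kN

3.10


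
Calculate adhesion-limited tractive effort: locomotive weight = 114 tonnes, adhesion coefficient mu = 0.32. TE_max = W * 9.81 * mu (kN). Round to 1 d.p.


TE_max = W * g * mu
TE_max = 114 * 9.81 * 0.32
TE_max = 1118.34 * 0.32
TE_max = 357.9 kN

357.9


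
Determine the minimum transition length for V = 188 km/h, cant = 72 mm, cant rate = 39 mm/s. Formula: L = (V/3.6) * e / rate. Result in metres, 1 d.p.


Convert speed: V = 188 / 3.6 = 52.2222 m/s
L = 52.2222 * 72 / 39
L = 3760.0 / 39
L = 96.4 m

96.4


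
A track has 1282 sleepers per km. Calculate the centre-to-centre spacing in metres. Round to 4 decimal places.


Spacing = 1000 m / number of sleepers
Spacing = 1000 / 1282
Spacing = 0.7800 m

0.7800


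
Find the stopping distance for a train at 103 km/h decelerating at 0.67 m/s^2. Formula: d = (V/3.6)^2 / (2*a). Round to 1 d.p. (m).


Convert speed: V = 103 / 3.6 = 28.6111 m/s
V^2 = 818.5957
d = 818.5957 / (2 * 0.67)
d = 818.5957 / 1.34
d = 610.9 m

610.9


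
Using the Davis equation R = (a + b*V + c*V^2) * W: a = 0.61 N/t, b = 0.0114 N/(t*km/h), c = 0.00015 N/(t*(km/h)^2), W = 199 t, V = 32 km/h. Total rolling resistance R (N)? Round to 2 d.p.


b*V = 0.0114 * 32 = 0.3648
c*V^2 = 0.00015 * 1024 = 0.1536
R_per_t = 0.61 + 0.3648 + 0.1536 = 1.1284 N/t
R_total = 1.1284 * 199 = 224.55 N

224.55


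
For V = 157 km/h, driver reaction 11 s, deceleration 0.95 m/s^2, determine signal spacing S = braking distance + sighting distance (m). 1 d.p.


V = 157 / 3.6 = 43.6111 m/s
Braking distance = 43.6111^2 / (2*0.95) = 1001.0153 m
Sighting distance = 43.6111 * 11 = 479.7222 m
S = 1001.0153 + 479.7222 = 1480.7 m

1480.7


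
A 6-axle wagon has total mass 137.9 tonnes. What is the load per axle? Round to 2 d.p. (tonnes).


Load per axle = total weight / number of axles
Load = 137.9 / 6
Load = 22.98 tonnes

22.98


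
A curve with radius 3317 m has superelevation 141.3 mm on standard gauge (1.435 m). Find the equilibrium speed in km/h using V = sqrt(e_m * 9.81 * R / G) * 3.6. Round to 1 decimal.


Convert cant: e = 141.3 mm = 0.1413 m
V_ms = sqrt(0.1413 * 9.81 * 3317 / 1.435)
V_ms = sqrt(3204.090245) = 56.6047 m/s
V = 56.6047 * 3.6 = 203.8 km/h

203.8


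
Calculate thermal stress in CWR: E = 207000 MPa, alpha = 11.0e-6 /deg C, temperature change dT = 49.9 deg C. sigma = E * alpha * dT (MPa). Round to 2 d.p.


sigma = E * alpha * dT
sigma = 207000 * 11.0e-6 * 49.9
sigma = 2.277 * 49.9
sigma = 113.62 MPa

113.62


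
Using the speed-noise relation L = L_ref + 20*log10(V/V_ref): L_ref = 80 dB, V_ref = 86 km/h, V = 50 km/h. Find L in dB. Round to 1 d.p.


V/V_ref = 50 / 86 = 0.581395
log10(0.581395) = -0.235528
20 * -0.235528 = -4.7106
L = 80 + -4.7106 = 75.3 dB

75.3


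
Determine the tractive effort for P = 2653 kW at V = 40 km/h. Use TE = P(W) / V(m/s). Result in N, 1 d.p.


Convert: P = 2653 kW = 2653000 W
V = 40 / 3.6 = 11.1111 m/s
TE = 2653000 / 11.1111
TE = 238770.0 N

238770.0


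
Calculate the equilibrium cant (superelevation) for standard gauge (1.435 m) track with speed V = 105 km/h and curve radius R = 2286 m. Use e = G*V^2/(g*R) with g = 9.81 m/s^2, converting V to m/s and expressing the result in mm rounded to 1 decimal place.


Convert speed: V = 105 / 3.6 = 29.1667 m/s
Apply formula: e = 1.435 * 29.1667^2 / (9.81 * 2286)
e = 1.435 * 850.6944 / 22425.66
e = 0.054435 m = 54.4 mm

54.4


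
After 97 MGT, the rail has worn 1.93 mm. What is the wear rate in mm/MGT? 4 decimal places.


Wear rate = total wear / cumulative tonnage
Rate = 1.93 / 97
Rate = 0.0199 mm/MGT

0.0199


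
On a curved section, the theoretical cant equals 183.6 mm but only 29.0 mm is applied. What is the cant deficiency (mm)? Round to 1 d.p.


Cant deficiency = equilibrium cant - actual cant
CD = 183.6 - 29.0
CD = 154.6 mm

154.6


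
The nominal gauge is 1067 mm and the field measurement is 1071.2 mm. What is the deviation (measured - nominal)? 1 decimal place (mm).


Deviation = measured - nominal
Deviation = 1071.2 - 1067
Deviation = 4.2 mm

4.2


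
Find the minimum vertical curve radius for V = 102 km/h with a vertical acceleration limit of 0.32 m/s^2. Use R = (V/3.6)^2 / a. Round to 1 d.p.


Convert speed: V = 102 / 3.6 = 28.3333 m/s
V^2 = 802.7778 m^2/s^2
R_v = 802.7778 / 0.32
R_v = 2508.7 m

2508.7


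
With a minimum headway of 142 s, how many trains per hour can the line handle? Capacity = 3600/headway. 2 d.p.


Capacity = 3600 / headway
Capacity = 3600 / 142
Capacity = 25.35 trains/hour

25.35


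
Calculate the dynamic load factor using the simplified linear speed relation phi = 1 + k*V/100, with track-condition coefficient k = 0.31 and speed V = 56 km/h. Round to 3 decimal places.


phi = 1 + k * V / 100
phi = 1 + 0.31 * 56 / 100
phi = 1 + 0.1736
phi = 1.174

1.174


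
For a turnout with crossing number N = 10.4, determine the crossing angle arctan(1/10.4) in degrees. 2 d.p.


1/N = 1/10.4 = 0.096154
angle = arctan(0.096154) = 0.095859 rad
angle = 0.095859 * 180/pi = 5.49 degrees

5.49


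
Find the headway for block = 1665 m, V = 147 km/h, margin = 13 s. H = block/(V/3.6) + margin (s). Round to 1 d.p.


V = 147 / 3.6 = 40.8333 m/s
Block traversal time = 1665 / 40.8333 = 40.7755 s
Headway = 40.7755 + 13
Headway = 53.8 s

53.8


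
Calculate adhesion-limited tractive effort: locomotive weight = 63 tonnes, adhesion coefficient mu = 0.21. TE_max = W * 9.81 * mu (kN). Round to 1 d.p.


TE_max = W * g * mu
TE_max = 63 * 9.81 * 0.21
TE_max = 618.03 * 0.21
TE_max = 129.8 kN

129.8


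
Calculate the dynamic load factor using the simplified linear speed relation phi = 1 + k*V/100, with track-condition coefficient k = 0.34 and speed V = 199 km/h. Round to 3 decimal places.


phi = 1 + k * V / 100
phi = 1 + 0.34 * 199 / 100
phi = 1 + 0.6766
phi = 1.677

1.677


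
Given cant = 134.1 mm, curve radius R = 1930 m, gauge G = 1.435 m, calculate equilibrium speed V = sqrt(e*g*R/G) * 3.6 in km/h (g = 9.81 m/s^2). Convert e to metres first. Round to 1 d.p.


Convert cant: e = 134.1 mm = 0.1341 m
V_ms = sqrt(0.1341 * 9.81 * 1930 / 1.435)
V_ms = sqrt(1769.30699) = 42.0631 m/s
V = 42.0631 * 3.6 = 151.4 km/h

151.4


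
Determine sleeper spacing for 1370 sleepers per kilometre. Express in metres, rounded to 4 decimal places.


Spacing = 1000 m / number of sleepers
Spacing = 1000 / 1370
Spacing = 0.7299 m

0.7299


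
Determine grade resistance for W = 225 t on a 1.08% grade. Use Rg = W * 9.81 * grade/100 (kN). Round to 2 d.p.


Rg = W * 9.81 * grade / 100
Rg = 225 * 9.81 * 1.08 / 100
Rg = 2207.25 * 0.0108
Rg = 23.84 kN

23.84


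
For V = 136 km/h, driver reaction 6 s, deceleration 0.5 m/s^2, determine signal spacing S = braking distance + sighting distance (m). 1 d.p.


V = 136 / 3.6 = 37.7778 m/s
Braking distance = 37.7778^2 / (2*0.5) = 1427.1605 m
Sighting distance = 37.7778 * 6 = 226.6667 m
S = 1427.1605 + 226.6667 = 1653.8 m

1653.8


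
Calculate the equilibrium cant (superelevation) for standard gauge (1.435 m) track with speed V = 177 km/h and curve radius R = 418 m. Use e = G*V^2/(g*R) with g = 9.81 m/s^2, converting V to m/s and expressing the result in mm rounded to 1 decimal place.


Convert speed: V = 177 / 3.6 = 49.1667 m/s
Apply formula: e = 1.435 * 49.1667^2 / (9.81 * 418)
e = 1.435 * 2417.3611 / 4100.58
e = 0.845957 m = 846.0 mm

846.0


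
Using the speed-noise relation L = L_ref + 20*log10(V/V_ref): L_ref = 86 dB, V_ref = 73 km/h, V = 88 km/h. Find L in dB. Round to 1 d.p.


V/V_ref = 88 / 73 = 1.205479
log10(1.205479) = 0.08116
20 * 0.08116 = 1.6232
L = 86 + 1.6232 = 87.6 dB

87.6


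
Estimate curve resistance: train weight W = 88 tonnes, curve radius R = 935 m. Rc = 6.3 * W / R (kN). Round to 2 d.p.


Rc = 6.3 * W / R
Rc = 6.3 * 88 / 935
Rc = 554.4 / 935
Rc = 0.59 kN

0.59


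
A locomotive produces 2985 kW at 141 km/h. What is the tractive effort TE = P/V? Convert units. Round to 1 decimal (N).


Convert: P = 2985 kW = 2985000 W
V = 141 / 3.6 = 39.1667 m/s
TE = 2985000 / 39.1667
TE = 76212.8 N

76212.8


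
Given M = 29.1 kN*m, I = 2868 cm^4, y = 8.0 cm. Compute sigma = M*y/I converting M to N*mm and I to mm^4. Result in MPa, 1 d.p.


Convert units:
M = 29.1 kN*m = 29100000 N*mm
y = 8.0 cm = 80 mm
I = 2868 cm^4 = 28680000 mm^4
sigma = 29100000 * 80 / 28680000
sigma = 81.2 MPa

81.2


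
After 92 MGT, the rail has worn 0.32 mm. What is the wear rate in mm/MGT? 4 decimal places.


Wear rate = total wear / cumulative tonnage
Rate = 0.32 / 92
Rate = 0.0035 mm/MGT

0.0035


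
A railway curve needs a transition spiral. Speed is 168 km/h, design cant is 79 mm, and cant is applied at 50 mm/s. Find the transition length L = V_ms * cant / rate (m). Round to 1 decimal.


Convert speed: V = 168 / 3.6 = 46.6667 m/s
L = 46.6667 * 79 / 50
L = 3686.6667 / 50
L = 73.7 m

73.7


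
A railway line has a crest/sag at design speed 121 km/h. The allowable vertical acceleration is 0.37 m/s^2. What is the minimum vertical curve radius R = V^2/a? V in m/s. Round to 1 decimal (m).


Convert speed: V = 121 / 3.6 = 33.6111 m/s
V^2 = 1129.7068 m^2/s^2
R_v = 1129.7068 / 0.37
R_v = 3053.3 m

3053.3


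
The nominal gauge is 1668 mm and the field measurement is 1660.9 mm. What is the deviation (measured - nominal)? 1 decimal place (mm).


Deviation = measured - nominal
Deviation = 1660.9 - 1668
Deviation = -7.1 mm

-7.1


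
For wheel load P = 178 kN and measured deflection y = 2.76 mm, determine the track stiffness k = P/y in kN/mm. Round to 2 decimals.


Track stiffness k = P / y
k = 178 / 2.76
k = 64.49 kN/mm

64.49


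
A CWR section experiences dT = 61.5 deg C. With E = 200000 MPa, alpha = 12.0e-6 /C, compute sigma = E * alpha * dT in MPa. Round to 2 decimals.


sigma = E * alpha * dT
sigma = 200000 * 12.0e-6 * 61.5
sigma = 2.4 * 61.5
sigma = 147.60 MPa

147.60


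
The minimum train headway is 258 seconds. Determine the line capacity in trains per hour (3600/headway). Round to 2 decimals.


Capacity = 3600 / headway
Capacity = 3600 / 258
Capacity = 13.95 trains/hour

13.95


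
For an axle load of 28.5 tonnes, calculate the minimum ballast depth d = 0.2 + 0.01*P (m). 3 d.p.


d = 0.2 + 0.01 * 28.5
d = 0.2 + 0.285
d = 0.485 m

0.485


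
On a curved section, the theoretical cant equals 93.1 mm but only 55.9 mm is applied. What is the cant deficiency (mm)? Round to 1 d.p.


Cant deficiency = equilibrium cant - actual cant
CD = 93.1 - 55.9
CD = 37.2 mm

37.2


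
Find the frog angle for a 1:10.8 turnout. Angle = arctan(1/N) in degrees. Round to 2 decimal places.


1/N = 1/10.8 = 0.092593
angle = arctan(0.092593) = 0.092329 rad
angle = 0.092329 * 180/pi = 5.29 degrees

5.29


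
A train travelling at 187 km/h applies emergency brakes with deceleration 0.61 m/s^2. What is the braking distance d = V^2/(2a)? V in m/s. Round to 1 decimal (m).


Convert speed: V = 187 / 3.6 = 51.9444 m/s
V^2 = 2698.2253
d = 2698.2253 / (2 * 0.61)
d = 2698.2253 / 1.22
d = 2211.7 m

2211.7


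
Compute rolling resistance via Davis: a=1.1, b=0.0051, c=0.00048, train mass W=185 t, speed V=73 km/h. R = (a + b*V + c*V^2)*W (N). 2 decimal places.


b*V = 0.0051 * 73 = 0.3723
c*V^2 = 0.00048 * 5329 = 2.55792
R_per_t = 1.1 + 0.3723 + 2.55792 = 4.03022 N/t
R_total = 4.03022 * 185 = 745.59 N

745.59


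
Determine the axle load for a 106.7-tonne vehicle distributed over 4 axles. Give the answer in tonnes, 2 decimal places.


Load per axle = total weight / number of axles
Load = 106.7 / 4
Load = 26.68 tonnes

26.68


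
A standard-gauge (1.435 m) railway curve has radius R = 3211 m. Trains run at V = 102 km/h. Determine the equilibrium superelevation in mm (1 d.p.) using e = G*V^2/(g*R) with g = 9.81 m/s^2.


Convert speed: V = 102 / 3.6 = 28.3333 m/s
Apply formula: e = 1.435 * 28.3333^2 / (9.81 * 3211)
e = 1.435 * 802.7778 / 31499.91
e = 0.036571 m = 36.6 mm

36.6


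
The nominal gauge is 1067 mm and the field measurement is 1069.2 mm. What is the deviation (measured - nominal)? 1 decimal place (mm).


Deviation = measured - nominal
Deviation = 1069.2 - 1067
Deviation = 2.2 mm

2.2


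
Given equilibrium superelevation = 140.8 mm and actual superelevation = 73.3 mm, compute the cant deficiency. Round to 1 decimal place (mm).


Cant deficiency = equilibrium cant - actual cant
CD = 140.8 - 73.3
CD = 67.5 mm

67.5


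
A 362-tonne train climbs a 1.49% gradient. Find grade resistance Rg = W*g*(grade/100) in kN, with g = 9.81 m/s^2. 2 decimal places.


Rg = W * 9.81 * grade / 100
Rg = 362 * 9.81 * 1.49 / 100
Rg = 3551.22 * 0.0149
Rg = 52.91 kN

52.91


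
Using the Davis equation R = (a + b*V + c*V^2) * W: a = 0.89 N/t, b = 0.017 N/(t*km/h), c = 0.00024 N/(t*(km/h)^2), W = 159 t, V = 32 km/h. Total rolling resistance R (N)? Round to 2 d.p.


b*V = 0.017 * 32 = 0.544
c*V^2 = 0.00024 * 1024 = 0.24576
R_per_t = 0.89 + 0.544 + 0.24576 = 1.67976 N/t
R_total = 1.67976 * 159 = 267.08 N

267.08


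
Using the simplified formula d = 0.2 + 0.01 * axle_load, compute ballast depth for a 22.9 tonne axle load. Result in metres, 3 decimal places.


d = 0.2 + 0.01 * 22.9
d = 0.2 + 0.229
d = 0.429 m

0.429


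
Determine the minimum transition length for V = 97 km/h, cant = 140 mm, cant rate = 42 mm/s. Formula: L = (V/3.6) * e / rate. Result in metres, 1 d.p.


Convert speed: V = 97 / 3.6 = 26.9444 m/s
L = 26.9444 * 140 / 42
L = 3772.2222 / 42
L = 89.8 m

89.8


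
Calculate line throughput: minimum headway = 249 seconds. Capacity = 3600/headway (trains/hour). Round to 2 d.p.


Capacity = 3600 / headway
Capacity = 3600 / 249
Capacity = 14.46 trains/hour

14.46


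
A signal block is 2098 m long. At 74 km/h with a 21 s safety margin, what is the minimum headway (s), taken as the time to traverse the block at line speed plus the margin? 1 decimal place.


V = 74 / 3.6 = 20.5556 m/s
Block traversal time = 2098 / 20.5556 = 102.0649 s
Headway = 102.0649 + 21
Headway = 123.1 s

123.1


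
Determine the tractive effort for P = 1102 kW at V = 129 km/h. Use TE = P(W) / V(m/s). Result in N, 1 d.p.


Convert: P = 1102 kW = 1102000 W
V = 129 / 3.6 = 35.8333 m/s
TE = 1102000 / 35.8333
TE = 30753.5 N

30753.5


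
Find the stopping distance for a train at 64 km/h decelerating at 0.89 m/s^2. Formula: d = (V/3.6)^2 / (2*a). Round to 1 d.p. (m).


Convert speed: V = 64 / 3.6 = 17.7778 m/s
V^2 = 316.0494
d = 316.0494 / (2 * 0.89)
d = 316.0494 / 1.78
d = 177.6 m

177.6


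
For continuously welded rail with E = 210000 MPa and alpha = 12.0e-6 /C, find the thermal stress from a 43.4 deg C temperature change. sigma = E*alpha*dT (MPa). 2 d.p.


sigma = E * alpha * dT
sigma = 210000 * 12.0e-6 * 43.4
sigma = 2.52 * 43.4
sigma = 109.37 MPa

109.37


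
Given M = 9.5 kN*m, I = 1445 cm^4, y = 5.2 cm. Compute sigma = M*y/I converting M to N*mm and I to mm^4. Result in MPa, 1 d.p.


Convert units:
M = 9.5 kN*m = 9500000 N*mm
y = 5.2 cm = 52 mm
I = 1445 cm^4 = 14450000 mm^4
sigma = 9500000 * 52 / 14450000
sigma = 34.2 MPa

34.2


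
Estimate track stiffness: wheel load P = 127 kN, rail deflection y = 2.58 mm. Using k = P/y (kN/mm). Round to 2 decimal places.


Track stiffness k = P / y
k = 127 / 2.58
k = 49.22 kN/mm

49.22


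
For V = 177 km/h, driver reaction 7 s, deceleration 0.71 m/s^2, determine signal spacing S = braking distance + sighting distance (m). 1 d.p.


V = 177 / 3.6 = 49.1667 m/s
Braking distance = 49.1667^2 / (2*0.71) = 1702.367 m
Sighting distance = 49.1667 * 7 = 344.1667 m
S = 1702.367 + 344.1667 = 2046.5 m

2046.5


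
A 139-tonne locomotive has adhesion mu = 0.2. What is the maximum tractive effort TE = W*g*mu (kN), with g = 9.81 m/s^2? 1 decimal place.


TE_max = W * g * mu
TE_max = 139 * 9.81 * 0.2
TE_max = 1363.59 * 0.2
TE_max = 272.7 kN

272.7


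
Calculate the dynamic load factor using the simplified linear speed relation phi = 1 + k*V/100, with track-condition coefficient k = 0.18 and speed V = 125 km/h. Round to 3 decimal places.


phi = 1 + k * V / 100
phi = 1 + 0.18 * 125 / 100
phi = 1 + 0.225
phi = 1.225

1.225


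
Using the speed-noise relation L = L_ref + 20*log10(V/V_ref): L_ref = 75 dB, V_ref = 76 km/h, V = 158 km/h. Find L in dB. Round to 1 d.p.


V/V_ref = 158 / 76 = 2.078947
log10(2.078947) = 0.317843
20 * 0.317843 = 6.3569
L = 75 + 6.3569 = 81.4 dB

81.4


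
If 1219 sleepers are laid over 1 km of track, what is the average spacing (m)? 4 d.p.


Spacing = 1000 m / number of sleepers
Spacing = 1000 / 1219
Spacing = 0.8203 m

0.8203


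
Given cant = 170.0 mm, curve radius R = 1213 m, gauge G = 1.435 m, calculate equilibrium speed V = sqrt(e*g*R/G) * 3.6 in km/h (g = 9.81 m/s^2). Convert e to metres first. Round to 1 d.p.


Convert cant: e = 170.0 mm = 0.1700 m
V_ms = sqrt(0.1700 * 9.81 * 1213 / 1.435)
V_ms = sqrt(1409.700418) = 37.546 m/s
V = 37.546 * 3.6 = 135.2 km/h

135.2


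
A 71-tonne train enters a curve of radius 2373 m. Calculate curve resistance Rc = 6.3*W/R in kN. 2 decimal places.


Rc = 6.3 * W / R
Rc = 6.3 * 71 / 2373
Rc = 447.3 / 2373
Rc = 0.19 kN

0.19
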